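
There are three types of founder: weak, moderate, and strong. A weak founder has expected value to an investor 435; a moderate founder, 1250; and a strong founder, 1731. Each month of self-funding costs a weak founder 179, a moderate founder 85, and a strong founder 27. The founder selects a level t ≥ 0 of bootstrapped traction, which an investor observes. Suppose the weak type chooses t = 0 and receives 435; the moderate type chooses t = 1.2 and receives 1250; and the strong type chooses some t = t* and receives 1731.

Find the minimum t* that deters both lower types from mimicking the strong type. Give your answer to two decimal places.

7.24

Moderate type (on-path payoff 1250 − 85×1.2 = 1148) won't mimic when 1148 ≥ 1731 − 85·t*, i.e. t* ≥ 6.86.
Weak type (on-path payoff 435) won't mimic when 435 ≥ 1731 − 179·t*, i.e. t* ≥ 7.24.
Both must hold, so t* = max(7.24, 6.86) = 7.24. The weak type's constraint binds.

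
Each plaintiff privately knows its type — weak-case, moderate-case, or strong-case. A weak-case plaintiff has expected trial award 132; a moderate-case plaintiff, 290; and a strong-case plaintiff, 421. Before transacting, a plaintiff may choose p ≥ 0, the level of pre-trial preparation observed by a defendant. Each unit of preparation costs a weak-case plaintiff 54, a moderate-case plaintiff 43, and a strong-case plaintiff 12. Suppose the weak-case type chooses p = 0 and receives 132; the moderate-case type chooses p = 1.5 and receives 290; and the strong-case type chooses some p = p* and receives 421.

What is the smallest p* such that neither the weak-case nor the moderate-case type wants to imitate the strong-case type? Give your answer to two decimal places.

5.35

Weak-case type (on-path payoff 132) won't mimic when 132 ≥ 421 − 54·p*, i.e. p* ≥ 5.35.
Moderate-case type (on-path payoff 290 − 43×1.5 = 225.5) won't mimic when 225.5 ≥ 421 − 43·p*, i.e. p* ≥ 4.55.
Both must hold, so p* = max(5.35, 4.55) = 5.35. The weak-case type's constraint binds.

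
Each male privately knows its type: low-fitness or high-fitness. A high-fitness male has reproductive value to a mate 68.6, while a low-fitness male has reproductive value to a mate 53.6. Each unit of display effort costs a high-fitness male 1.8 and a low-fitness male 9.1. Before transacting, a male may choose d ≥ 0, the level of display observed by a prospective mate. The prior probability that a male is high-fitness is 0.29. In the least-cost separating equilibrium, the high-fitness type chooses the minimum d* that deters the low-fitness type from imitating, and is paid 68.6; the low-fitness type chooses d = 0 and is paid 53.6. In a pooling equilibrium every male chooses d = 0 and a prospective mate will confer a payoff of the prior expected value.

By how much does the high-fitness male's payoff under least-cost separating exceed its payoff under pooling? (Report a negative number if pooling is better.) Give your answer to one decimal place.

7.7

Least-cost separating signal: d* solves 53.6 = 68.6 − 9.1·d*, so d* = (68.6 − 53.6)/9.1 ≈ 1.6484.
High-fitness type's separating payoff: 68.6 − 1.8 × d* = 68.6 − 1.8 × (68.6 − 53.6)/9.1 = 68.6 − 27/9.1 ≈ 65.633.
Pooling payoff: 0.29 × 68.6 + 0.71 × 53.6 = 57.95.
Difference: 65.633 − 57.95 = 7.683, i.e. 7.7 to one decimal place.
The high-fitness type prefers to separate.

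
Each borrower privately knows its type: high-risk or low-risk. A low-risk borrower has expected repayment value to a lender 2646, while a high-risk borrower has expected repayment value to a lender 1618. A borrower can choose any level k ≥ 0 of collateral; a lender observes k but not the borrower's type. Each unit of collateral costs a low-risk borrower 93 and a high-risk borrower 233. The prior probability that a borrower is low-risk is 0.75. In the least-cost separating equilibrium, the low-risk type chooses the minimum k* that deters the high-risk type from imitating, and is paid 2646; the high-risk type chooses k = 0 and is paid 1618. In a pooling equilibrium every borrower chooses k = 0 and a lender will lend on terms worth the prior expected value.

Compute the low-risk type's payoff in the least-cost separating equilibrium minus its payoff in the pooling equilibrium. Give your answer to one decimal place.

-153.3

Least-cost separating signal: k* solves 1618 = 2646 − 233·k*, so k* = (2646 − 1618)/233 ≈ 4.4120.
Low-risk type's separating payoff: 2646 − 93 × k* = 2646 − 93 × (2646 − 1618)/233 = 2646 − 95604/233 ≈ 2235.682.
Pooling payoff: 0.75 × 2646 + 0.25 × 1618 = 2389.
Difference: 2235.682 − 2389 = -153.318, i.e. -153.3 to one decimal place.
The low-risk type would prefer the pooling outcome.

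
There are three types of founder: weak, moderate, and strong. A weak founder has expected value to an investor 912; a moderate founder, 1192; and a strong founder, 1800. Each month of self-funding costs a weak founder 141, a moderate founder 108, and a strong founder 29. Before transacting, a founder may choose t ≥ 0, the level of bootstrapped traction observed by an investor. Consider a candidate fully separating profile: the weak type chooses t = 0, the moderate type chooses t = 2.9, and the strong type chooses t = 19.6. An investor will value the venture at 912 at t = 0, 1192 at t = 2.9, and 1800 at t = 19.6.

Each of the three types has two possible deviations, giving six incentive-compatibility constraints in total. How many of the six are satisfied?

Strong (own payoff 1800 − 29×19.6 = 1231.6): to t=0 gives 912 → no gain ✓; to t=2.9 gives 1192 − 29×2.9 = 1107.9 → no gain ✓.
Moderate (own payoff 1192 − 108×2.9 = 878.8): to t=0 gives 912 → profitable ✗; to t=19.6 gives 1800 − 108×19.6 = -316.8 → no gain ✓.
Weak (own payoff 912): to t=2.9 gives 1192 − 141×2.9 = 783.1 → no gain ✓; to t=19.6 gives 1800 − 141×19.6 = -963.6 → no gain ✓.
5 of the 6 constraints hold; not an equilibrium.

5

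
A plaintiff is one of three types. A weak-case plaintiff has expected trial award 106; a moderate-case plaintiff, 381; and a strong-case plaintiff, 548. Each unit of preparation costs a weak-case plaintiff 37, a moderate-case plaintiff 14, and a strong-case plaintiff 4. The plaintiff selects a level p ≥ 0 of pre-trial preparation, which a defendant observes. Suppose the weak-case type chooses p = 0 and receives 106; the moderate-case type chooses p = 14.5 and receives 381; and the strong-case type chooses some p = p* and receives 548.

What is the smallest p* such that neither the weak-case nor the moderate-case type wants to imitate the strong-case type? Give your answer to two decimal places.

26.43

Weak-case type (on-path payoff 106) won't mimic when 106 ≥ 548 − 37·p*, i.e. p* ≥ 11.95.
Moderate-case type (on-path payoff 381 − 14×14.5 = 178) won't mimic when 178 ≥ 548 − 14·p*, i.e. p* ≥ 26.43.
Both must hold, so p* = max(11.95, 26.43) = 26.43. The moderate-case type's constraint binds.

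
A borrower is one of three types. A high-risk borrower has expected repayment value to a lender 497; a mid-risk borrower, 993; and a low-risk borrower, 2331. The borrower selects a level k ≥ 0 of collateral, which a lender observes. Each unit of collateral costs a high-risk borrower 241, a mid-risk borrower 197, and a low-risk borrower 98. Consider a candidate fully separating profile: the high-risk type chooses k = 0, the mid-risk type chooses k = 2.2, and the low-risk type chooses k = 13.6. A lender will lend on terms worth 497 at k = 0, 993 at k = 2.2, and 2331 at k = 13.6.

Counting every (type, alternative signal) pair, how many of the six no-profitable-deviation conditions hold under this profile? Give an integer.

Mid-risk (own payoff 993 − 197×2.2 = 559.6): to k=0 gives 497 → no gain ✓; to k=13.6 gives 2331 − 197×13.6 = -348.2 → no gain ✓.
Low-risk (own payoff 2331 − 98×13.6 = 998.2): to k=0 gives 497 → no gain ✓; to k=2.2 gives 993 − 98×2.2 = 777.4 → no gain ✓.
High-risk (own payoff 497): to k=2.2 gives 993 − 241×2.2 = 462.8 → no gain ✓; to k=13.6 gives 2331 − 241×13.6 = -946.6 → no gain ✓.
6 of the 6 constraints hold; this profile is a separating equilibrium.

6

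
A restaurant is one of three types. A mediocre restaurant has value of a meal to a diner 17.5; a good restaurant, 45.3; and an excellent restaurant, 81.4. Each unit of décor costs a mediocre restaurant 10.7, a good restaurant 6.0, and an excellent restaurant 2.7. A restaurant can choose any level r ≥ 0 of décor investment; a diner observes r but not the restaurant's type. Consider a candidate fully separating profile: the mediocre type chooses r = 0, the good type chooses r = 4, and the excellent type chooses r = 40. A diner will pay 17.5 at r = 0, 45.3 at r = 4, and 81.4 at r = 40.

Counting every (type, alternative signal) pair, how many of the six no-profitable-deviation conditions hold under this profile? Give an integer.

Good (own payoff 45.3 − 6.0×4 = 21.3): to r=0 gives 17.5 → no gain ✓; to r=40 gives 81.4 − 6.0×40 = -158.6 → no gain ✓.
Mediocre (own payoff 17.5): to r=4 gives 45.3 − 10.7×4 = 2.5 → no gain ✓; to r=40 gives 81.4 − 10.7×40 = -346.6 → no gain ✓.
Excellent (own payoff 81.4 − 2.7×40 = -26.6): to r=0 gives 17.5 → profitable ✗; to r=4 gives 45.3 − 2.7×4 = 34.5 → profitable ✗.
4 of the 6 constraints hold; not an equilibrium.

4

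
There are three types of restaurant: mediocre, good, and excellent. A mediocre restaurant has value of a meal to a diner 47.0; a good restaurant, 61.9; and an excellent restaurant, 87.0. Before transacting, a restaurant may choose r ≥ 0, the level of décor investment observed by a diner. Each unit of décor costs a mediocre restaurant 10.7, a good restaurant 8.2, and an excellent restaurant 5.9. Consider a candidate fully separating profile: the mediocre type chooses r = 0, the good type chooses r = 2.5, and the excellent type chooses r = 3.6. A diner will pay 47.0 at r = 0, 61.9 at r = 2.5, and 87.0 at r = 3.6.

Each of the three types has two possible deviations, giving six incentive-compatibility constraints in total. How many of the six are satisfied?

Excellent (own payoff 87.0 − 5.9×3.6 = 65.76): to r=0 gives 47.0 → no gain ✓; to r=2.5 gives 61.9 − 5.9×2.5 = 47.15 → no gain ✓.
Good (own payoff 61.9 − 8.2×2.5 = 41.4): to r=0 gives 47.0 → profitable ✗; to r=3.6 gives 87.0 − 8.2×3.6 = 57.48 → profitable ✗.
Mediocre (own payoff 47.0): to r=2.5 gives 61.9 − 10.7×2.5 = 35.15 → no gain ✓; to r=3.6 gives 87.0 − 10.7×3.6 = 48.48 → profitable ✗.
3 of the 6 constraints hold; not an equilibrium.

3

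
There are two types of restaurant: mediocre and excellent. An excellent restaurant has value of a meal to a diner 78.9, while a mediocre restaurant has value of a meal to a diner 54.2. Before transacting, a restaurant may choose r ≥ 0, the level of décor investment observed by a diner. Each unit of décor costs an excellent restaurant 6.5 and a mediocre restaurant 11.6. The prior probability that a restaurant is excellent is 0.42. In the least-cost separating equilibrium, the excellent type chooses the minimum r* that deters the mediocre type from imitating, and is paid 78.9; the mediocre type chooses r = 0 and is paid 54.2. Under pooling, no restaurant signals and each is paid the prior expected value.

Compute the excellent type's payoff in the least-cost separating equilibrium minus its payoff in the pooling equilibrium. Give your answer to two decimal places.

0.49

Least-cost separating signal: r* solves 54.2 = 78.9 − 11.6·r*, so r* = (78.9 − 54.2)/11.6 ≈ 2.1293.
Excellent type's separating payoff: 78.9 − 6.5 × r* = 78.9 − 6.5 × (78.9 − 54.2)/11.6 = 78.9 − 160.55/11.6 ≈ 65.0595.
Pooling payoff: 0.42 × 78.9 + 0.58 × 54.2 = 64.574.
Difference: 65.0595 − 64.574 = 0.4855, i.e. 0.49 to two decimal places.
The excellent type prefers to separate.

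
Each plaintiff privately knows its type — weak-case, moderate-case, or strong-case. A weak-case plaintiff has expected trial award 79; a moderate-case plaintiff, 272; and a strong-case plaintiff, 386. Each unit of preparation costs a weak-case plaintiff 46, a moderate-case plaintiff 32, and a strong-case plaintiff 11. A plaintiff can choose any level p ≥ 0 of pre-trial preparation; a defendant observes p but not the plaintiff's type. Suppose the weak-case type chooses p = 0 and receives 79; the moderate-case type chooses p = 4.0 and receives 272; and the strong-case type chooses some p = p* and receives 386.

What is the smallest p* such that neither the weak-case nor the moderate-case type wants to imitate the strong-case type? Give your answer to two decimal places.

7.56

Moderate-case type (on-path payoff 272 − 32×4.0 = 144) won't mimic when 144 ≥ 386 − 32·p*, i.e. p* ≥ 7.56.
Weak-case type (on-path payoff 79) won't mimic when 79 ≥ 386 − 46·p*, i.e. p* ≥ 6.67.
Both must hold, so p* = max(6.67, 7.56) = 7.56. The moderate-case type's constraint binds.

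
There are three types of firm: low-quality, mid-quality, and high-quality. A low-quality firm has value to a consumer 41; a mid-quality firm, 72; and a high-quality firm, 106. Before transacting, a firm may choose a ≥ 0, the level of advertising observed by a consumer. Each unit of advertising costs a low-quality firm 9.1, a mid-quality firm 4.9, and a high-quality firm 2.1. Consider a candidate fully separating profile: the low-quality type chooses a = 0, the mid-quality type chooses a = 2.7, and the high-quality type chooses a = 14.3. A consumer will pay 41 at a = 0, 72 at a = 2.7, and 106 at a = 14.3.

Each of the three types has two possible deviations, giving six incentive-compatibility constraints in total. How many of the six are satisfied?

5

High-quality (own payoff 106 − 2.1×14.3 = 75.97): to a=0 gives 41 → no gain ✓; to a=2.7 gives 72 − 2.1×2.7 = 66.33 → no gain ✓.
Low-quality (own payoff 41): to a=2.7 gives 72 − 9.1×2.7 = 47.43 → profitable ✗; to a=14.3 gives 106 − 9.1×14.3 = -24.13 → no gain ✓.
Mid-quality (own payoff 72 − 4.9×2.7 = 58.77): to a=0 gives 41 → no gain ✓; to a=14.3 gives 106 − 4.9×14.3 = 35.93 → no gain ✓.
5 of the 6 constraints hold; not an equilibrium.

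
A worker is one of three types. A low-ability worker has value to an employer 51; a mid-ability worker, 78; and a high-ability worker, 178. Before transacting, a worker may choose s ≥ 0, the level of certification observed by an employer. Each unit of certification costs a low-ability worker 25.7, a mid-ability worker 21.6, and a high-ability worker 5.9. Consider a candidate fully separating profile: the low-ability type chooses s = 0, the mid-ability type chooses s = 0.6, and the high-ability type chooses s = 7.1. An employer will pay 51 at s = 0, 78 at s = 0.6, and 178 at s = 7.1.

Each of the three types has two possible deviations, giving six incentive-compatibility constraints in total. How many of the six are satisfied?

High-ability (own payoff 178 − 5.9×7.1 = 136.11): to s=0 gives 51 → no gain ✓; to s=0.6 gives 78 − 5.9×0.6 = 74.46 → no gain ✓.
Low-ability (own payoff 51): to s=0.6 gives 78 − 25.7×0.6 = 62.58 → profitable ✗; to s=7.1 gives 178 − 25.7×7.1 = -4.47 → no gain ✓.
Mid-ability (own payoff 78 − 21.6×0.6 = 65.04): to s=0 gives 51 → no gain ✓; to s=7.1 gives 178 − 21.6×7.1 = 24.64 → no gain ✓.
5 of the 6 constraints hold; not an equilibrium.

5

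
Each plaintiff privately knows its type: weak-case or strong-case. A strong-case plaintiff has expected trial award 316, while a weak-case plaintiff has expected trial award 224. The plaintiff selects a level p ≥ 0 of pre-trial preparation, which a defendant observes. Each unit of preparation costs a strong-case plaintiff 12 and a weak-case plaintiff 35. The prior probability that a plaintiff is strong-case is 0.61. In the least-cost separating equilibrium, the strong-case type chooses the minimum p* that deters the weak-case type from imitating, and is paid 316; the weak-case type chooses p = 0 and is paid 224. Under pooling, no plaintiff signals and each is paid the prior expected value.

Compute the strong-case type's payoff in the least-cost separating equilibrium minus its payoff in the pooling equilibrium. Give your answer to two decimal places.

Least-cost separating signal: p* solves 224 = 316 − 35·p*, so p* = (316 − 224)/35 ≈ 2.6286.
Strong-case type's separating payoff: 316 − 12 × p* = 316 − 12 × (316 − 224)/35 = 316 − 1104/35 ≈ 284.4571.
Pooling payoff: 0.61 × 316 + 0.39 × 224 = 280.12.
Difference: 284.4571 − 280.12 = 4.3371, i.e. 4.34 to two decimal places.
The strong-case type prefers to separate.

4.34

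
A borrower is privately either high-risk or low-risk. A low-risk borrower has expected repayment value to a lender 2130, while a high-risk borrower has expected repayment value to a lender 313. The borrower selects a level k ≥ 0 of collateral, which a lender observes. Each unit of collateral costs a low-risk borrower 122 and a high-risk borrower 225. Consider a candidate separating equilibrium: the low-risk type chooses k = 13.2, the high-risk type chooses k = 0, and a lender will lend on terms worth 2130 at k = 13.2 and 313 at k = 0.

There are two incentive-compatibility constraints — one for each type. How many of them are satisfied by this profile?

2

Low-risk type: signal → 2130 − 122 × 13.2 = 519.6; deviate to 0 → 313. IC holds (519.6 ≥ 313).
High-risk type: stay at 0 → 313; mimic → 2130 − 225 × 13.2 = -840. IC holds (313 ≥ -840).
2 of 2 constraints hold, so this is a separating equilibrium.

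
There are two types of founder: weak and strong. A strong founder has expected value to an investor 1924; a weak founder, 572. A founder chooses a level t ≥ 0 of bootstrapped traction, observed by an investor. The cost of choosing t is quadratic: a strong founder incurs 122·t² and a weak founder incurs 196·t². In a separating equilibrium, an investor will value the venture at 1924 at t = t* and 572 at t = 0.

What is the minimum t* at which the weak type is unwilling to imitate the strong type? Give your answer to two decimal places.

The weak type at t = 0 receives 572; imitating at t* yields 1924 − 196·t*².
Indifference: 572 = 1924 − 196·t*², so t*² = (1924 − 572) / 196 ≈ 6.8980.
t* = √6.8980 ≈ 2.63.

2.63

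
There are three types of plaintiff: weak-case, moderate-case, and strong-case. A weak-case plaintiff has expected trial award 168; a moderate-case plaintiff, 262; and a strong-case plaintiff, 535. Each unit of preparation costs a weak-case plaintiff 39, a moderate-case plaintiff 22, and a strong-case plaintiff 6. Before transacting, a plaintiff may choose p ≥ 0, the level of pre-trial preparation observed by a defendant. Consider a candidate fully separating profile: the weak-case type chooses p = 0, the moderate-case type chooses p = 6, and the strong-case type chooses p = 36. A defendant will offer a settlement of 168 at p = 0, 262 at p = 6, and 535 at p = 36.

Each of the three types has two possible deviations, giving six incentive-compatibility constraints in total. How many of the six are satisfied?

5

Weak-case (own payoff 168): to p=6 gives 262 − 39×6 = 28 → no gain ✓; to p=36 gives 535 − 39×36 = -869 → no gain ✓.
Moderate-case (own payoff 262 − 22×6 = 130): to p=0 gives 168 → profitable ✗; to p=36 gives 535 − 22×36 = -257 → no gain ✓.
Strong-case (own payoff 535 − 6×36 = 319): to p=0 gives 168 → no gain ✓; to p=6 gives 262 − 6×6 = 226 → no gain ✓.
5 of the 6 constraints hold; not an equilibrium.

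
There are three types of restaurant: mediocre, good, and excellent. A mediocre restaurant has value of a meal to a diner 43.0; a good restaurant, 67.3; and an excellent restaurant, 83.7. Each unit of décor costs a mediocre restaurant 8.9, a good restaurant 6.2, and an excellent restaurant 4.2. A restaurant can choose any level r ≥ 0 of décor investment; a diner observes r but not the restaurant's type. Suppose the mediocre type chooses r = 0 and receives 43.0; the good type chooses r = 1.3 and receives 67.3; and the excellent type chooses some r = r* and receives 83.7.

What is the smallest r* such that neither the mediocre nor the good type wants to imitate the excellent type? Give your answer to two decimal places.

Good type (on-path payoff 67.3 − 6.2×1.3 = 59.24) won't mimic when 59.24 ≥ 83.7 − 6.2·r*, i.e. r* ≥ 3.95.
Mediocre type (on-path payoff 43.0) won't mimic when 43.0 ≥ 83.7 − 8.9·r*, i.e. r* ≥ 4.57.
Both must hold, so r* = max(4.57, 3.95) = 4.57. The mediocre type's constraint binds.

4.57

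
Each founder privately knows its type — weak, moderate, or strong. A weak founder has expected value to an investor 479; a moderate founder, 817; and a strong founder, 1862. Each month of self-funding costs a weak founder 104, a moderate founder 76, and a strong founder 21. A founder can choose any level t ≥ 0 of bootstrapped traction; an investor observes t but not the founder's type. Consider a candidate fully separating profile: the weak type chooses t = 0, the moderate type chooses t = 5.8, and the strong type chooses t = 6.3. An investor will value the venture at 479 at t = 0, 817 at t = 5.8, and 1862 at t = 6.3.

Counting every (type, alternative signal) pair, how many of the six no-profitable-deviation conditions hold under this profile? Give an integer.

3

Strong (own payoff 1862 − 21×6.3 = 1729.7): to t=0 gives 479 → no gain ✓; to t=5.8 gives 817 − 21×5.8 = 695.2 → no gain ✓.
Weak (own payoff 479): to t=5.8 gives 817 − 104×5.8 = 213.8 → no gain ✓; to t=6.3 gives 1862 − 104×6.3 = 1206.8 → profitable ✗.
Moderate (own payoff 817 − 76×5.8 = 376.2): to t=0 gives 479 → profitable ✗; to t=6.3 gives 1862 − 76×6.3 = 1383.2 → profitable ✗.
3 of the 6 constraints hold; not an equilibrium.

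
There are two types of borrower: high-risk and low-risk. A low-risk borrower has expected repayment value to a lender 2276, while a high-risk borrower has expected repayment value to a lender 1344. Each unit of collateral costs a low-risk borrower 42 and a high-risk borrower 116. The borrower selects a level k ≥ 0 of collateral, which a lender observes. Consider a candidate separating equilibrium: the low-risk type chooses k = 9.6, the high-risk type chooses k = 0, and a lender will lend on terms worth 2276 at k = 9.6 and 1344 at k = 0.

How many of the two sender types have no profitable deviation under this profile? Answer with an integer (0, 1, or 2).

2

Low-risk type: signal → 2276 − 42 × 9.6 = 1872.8; deviate to 0 → 1344. IC holds (1872.8 ≥ 1344).
High-risk type: stay at 0 → 1344; mimic → 2276 − 116 × 9.6 = 1162.4. IC holds (1344 ≥ 1162.4).
2 of 2 constraints hold, so this is a separating equilibrium.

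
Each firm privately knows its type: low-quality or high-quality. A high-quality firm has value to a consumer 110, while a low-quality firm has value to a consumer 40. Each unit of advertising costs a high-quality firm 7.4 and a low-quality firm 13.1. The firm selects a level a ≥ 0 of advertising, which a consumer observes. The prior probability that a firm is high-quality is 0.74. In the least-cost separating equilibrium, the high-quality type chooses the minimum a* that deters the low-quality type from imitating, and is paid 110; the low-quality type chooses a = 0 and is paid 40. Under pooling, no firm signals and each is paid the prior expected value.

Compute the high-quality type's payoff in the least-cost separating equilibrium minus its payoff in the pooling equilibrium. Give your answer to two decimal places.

-21.34

Least-cost separating signal: a* solves 40 = 110 − 13.1·a*, so a* = (110 − 40)/13.1 ≈ 5.3435.
High-quality type's separating payoff: 110 − 7.4 × a* = 110 − 7.4 × (110 − 40)/13.1 = 110 − 518/13.1 ≈ 70.4580.
Pooling payoff: 0.74 × 110 + 0.26 × 40 = 91.8.
Difference: 70.4580 − 91.8 = -21.342, i.e. -21.34 to two decimal places.
The high-quality type would prefer the pooling outcome.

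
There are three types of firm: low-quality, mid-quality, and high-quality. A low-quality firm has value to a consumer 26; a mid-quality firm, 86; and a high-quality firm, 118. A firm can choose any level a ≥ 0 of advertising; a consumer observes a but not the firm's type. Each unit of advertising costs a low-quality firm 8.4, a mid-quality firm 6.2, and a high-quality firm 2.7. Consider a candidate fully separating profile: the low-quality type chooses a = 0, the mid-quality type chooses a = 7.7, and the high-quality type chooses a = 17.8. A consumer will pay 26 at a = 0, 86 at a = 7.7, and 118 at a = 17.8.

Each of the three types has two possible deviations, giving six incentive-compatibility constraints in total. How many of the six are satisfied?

Mid-quality (own payoff 86 − 6.2×7.7 = 38.26): to a=0 gives 26 → no gain ✓; to a=17.8 gives 118 − 6.2×17.8 = 7.64 → no gain ✓.
High-quality (own payoff 118 − 2.7×17.8 = 69.94): to a=0 gives 26 → no gain ✓; to a=7.7 gives 86 − 2.7×7.7 = 65.21 → no gain ✓.
Low-quality (own payoff 26): to a=7.7 gives 86 − 8.4×7.7 = 21.32 → no gain ✓; to a=17.8 gives 118 − 8.4×17.8 = -31.52 → no gain ✓.
6 of the 6 constraints hold; this profile is a separating equilibrium.

6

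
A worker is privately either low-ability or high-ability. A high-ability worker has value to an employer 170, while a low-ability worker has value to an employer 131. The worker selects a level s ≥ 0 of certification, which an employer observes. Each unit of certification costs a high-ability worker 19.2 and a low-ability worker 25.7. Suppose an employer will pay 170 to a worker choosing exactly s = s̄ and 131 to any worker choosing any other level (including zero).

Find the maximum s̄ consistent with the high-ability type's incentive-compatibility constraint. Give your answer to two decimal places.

Choosing s̄ yields the high-ability type 170 − 19.2·s̄; choosing zero yields 131.
The high-ability type is indifferent at 170 − 19.2·s̄ = 131, i.e. s̄ = (170 − 131) / 19.2 ≈ 2.03.
For any s̄ above 2.03 the high-ability type would rather pool at zero, so separation collapses.

2.03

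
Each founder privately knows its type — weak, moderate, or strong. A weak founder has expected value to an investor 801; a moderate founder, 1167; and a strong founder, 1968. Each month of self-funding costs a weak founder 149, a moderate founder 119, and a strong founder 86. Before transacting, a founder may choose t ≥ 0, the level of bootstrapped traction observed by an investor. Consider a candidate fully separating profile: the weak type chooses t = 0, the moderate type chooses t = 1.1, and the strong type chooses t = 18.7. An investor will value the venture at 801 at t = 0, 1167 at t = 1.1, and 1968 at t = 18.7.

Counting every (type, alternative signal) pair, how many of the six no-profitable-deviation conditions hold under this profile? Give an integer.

Strong (own payoff 1968 − 86×18.7 = 359.8): to t=0 gives 801 → profitable ✗; to t=1.1 gives 1167 − 86×1.1 = 1072.4 → profitable ✗.
Moderate (own payoff 1167 − 119×1.1 = 1036.1): to t=0 gives 801 → no gain ✓; to t=18.7 gives 1968 − 119×18.7 = -257.3 → no gain ✓.
Weak (own payoff 801): to t=1.1 gives 1167 − 149×1.1 = 1003.1 → profitable ✗; to t=18.7 gives 1968 − 149×18.7 = -818.3 → no gain ✓.
3 of the 6 constraints hold; not an equilibrium.

3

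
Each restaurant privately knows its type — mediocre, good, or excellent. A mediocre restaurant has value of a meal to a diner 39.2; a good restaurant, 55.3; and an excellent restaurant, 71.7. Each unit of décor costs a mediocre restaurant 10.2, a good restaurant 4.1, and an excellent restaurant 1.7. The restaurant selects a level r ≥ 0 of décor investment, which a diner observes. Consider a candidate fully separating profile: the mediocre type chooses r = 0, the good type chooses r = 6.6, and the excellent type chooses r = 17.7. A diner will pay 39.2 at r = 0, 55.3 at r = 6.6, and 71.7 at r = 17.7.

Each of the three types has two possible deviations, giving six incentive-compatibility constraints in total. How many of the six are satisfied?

Mediocre (own payoff 39.2): to r=6.6 gives 55.3 − 10.2×6.6 = -12.02 → no gain ✓; to r=17.7 gives 71.7 − 10.2×17.7 = -108.84 → no gain ✓.
Excellent (own payoff 71.7 − 1.7×17.7 = 41.61): to r=0 gives 39.2 → no gain ✓; to r=6.6 gives 55.3 − 1.7×6.6 = 44.08 → profitable ✗.
Good (own payoff 55.3 − 4.1×6.6 = 28.24): to r=0 gives 39.2 → profitable ✗; to r=17.7 gives 71.7 − 4.1×17.7 = -0.87 → no gain ✓.
4 of the 6 constraints hold; not an equilibrium.

4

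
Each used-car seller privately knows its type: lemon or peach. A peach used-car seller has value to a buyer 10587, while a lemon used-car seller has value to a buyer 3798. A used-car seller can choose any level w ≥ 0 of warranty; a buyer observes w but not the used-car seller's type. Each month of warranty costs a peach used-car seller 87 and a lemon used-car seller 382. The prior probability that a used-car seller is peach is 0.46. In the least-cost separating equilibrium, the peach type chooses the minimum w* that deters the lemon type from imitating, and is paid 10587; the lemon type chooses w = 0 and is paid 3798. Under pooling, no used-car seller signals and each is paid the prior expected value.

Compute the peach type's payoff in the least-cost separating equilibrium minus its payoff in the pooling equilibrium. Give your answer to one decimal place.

Least-cost separating signal: w* solves 3798 = 10587 − 382·w*, so w* = (10587 − 3798)/382 ≈ 17.7723.
Peach type's separating payoff: 10587 − 87 × w* = 10587 − 87 × (10587 − 3798)/382 = 10587 − 590643/382 ≈ 9040.814.
Pooling payoff: 0.46 × 10587 + 0.54 × 3798 = 6920.94.
Difference: 9040.814 − 6920.94 = 2119.874, i.e. 2119.9 to one decimal place.
The peach type prefers to separate.

2119.9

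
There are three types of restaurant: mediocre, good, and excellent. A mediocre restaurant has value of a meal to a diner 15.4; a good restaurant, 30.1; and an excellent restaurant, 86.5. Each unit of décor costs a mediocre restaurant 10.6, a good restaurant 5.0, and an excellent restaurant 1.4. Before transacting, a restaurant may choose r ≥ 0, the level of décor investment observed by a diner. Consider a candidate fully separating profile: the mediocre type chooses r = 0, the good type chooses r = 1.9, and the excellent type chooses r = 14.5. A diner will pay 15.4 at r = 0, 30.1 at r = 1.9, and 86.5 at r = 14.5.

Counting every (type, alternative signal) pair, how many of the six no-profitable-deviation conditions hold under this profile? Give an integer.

6

Excellent (own payoff 86.5 − 1.4×14.5 = 66.2): to r=0 gives 15.4 → no gain ✓; to r=1.9 gives 30.1 − 1.4×1.9 = 27.44 → no gain ✓.
Good (own payoff 30.1 − 5.0×1.9 = 20.6): to r=0 gives 15.4 → no gain ✓; to r=14.5 gives 86.5 − 5.0×14.5 = 14 → no gain ✓.
Mediocre (own payoff 15.4): to r=1.9 gives 30.1 − 10.6×1.9 = 9.96 → no gain ✓; to r=14.5 gives 86.5 − 10.6×14.5 = -67.2 → no gain ✓.
6 of the 6 constraints hold; this profile is a separating equilibrium.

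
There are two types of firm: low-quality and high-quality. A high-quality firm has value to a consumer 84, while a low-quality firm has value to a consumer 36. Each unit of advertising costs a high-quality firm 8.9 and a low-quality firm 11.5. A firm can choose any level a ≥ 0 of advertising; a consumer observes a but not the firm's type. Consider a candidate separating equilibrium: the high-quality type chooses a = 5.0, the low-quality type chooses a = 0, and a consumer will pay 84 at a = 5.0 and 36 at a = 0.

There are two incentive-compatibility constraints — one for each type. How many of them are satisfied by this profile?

2

Low-quality type: stay at 0 → 36; mimic → 84 − 11.5 × 5.0 = 26.5. IC holds (36 ≥ 26.5).
High-quality type: signal → 84 − 8.9 × 5.0 = 39.5; deviate to 0 → 36. IC holds (39.5 ≥ 36).
2 of 2 constraints hold, so this is a separating equilibrium.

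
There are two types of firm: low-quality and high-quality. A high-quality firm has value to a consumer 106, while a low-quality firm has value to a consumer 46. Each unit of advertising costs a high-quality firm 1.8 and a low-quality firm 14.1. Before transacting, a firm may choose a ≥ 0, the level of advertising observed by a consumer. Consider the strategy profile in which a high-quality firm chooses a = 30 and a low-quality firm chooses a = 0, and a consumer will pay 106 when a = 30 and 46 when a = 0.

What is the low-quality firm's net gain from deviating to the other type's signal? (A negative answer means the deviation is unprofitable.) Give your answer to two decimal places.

-363.00

Playing a = 0 the low-quality firm receives 46.
Deviating to a = 30 brings payment 106 at cost 14.1 × 30 = 423, netting -317.
Gain from deviating: -317 − 46 = -363.00.
The gain is negative, so the low-quality type's incentive-compatibility constraint is satisfied.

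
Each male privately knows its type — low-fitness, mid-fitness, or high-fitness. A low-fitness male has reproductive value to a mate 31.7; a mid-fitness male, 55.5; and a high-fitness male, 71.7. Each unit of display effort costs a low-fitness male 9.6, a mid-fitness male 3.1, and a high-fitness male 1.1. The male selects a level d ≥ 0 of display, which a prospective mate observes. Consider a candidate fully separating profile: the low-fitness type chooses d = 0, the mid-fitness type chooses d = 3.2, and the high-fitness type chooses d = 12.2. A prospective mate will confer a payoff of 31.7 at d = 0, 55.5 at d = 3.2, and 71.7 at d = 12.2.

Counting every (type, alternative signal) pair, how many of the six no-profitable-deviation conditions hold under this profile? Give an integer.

Low-fitness (own payoff 31.7): to d=3.2 gives 55.5 − 9.6×3.2 = 24.78 → no gain ✓; to d=12.2 gives 71.7 − 9.6×12.2 = -45.42 → no gain ✓.
Mid-fitness (own payoff 55.5 − 3.1×3.2 = 45.58): to d=0 gives 31.7 → no gain ✓; to d=12.2 gives 71.7 − 3.1×12.2 = 33.88 → no gain ✓.
High-fitness (own payoff 71.7 − 1.1×12.2 = 58.28): to d=0 gives 31.7 → no gain ✓; to d=3.2 gives 55.5 − 1.1×3.2 = 51.98 → no gain ✓.
6 of the 6 constraints hold; this profile is a separating equilibrium.

6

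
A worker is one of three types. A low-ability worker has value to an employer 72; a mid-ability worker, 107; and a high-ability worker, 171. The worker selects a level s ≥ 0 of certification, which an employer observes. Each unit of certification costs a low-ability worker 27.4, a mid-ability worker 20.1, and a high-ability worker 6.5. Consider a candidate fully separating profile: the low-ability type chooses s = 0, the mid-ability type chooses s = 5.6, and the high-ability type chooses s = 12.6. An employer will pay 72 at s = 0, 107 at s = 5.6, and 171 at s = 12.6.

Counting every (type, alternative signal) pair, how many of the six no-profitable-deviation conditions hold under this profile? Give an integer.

5

Mid-ability (own payoff 107 − 20.1×5.6 = -5.56): to s=0 gives 72 → profitable ✗; to s=12.6 gives 171 − 20.1×12.6 = -82.26 → no gain ✓.
High-ability (own payoff 171 − 6.5×12.6 = 89.1): to s=0 gives 72 → no gain ✓; to s=5.6 gives 107 − 6.5×5.6 = 70.6 → no gain ✓.
Low-ability (own payoff 72): to s=5.6 gives 107 − 27.4×5.6 = -46.44 → no gain ✓; to s=12.6 gives 171 − 27.4×12.6 = -174.24 → no gain ✓.
5 of the 6 constraints hold; not an equilibrium.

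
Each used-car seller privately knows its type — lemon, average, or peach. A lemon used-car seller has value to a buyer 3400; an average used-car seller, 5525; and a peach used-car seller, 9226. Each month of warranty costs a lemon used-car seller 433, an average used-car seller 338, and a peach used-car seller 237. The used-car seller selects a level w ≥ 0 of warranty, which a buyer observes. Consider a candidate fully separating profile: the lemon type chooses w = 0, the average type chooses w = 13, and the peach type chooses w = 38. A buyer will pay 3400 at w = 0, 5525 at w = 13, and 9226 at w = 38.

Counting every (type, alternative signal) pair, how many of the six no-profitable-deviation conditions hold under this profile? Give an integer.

3

Peach (own payoff 9226 − 237×38 = 220): to w=0 gives 3400 → profitable ✗; to w=13 gives 5525 − 237×13 = 2444 → profitable ✗.
Lemon (own payoff 3400): to w=13 gives 5525 − 433×13 = -104 → no gain ✓; to w=38 gives 9226 − 433×38 = -7228 → no gain ✓.
Average (own payoff 5525 − 338×13 = 1131): to w=0 gives 3400 → profitable ✗; to w=38 gives 9226 − 338×38 = -3618 → no gain ✓.
3 of the 6 constraints hold; not an equilibrium.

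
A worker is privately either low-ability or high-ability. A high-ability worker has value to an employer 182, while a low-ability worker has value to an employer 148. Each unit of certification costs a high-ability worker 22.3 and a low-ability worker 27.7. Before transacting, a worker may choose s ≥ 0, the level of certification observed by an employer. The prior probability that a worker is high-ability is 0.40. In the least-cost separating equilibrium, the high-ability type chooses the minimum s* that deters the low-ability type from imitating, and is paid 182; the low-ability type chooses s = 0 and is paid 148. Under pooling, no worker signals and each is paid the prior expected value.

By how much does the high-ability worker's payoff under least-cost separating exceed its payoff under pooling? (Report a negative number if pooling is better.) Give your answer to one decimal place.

-7.0

Least-cost separating signal: s* solves 148 = 182 − 27.7·s*, so s* = (182 − 148)/27.7 ≈ 1.2274.
High-ability type's separating payoff: 182 − 22.3 × s* = 182 − 22.3 × (182 − 148)/27.7 = 182 − 758.2/27.7 ≈ 154.628.
Pooling payoff: 0.40 × 182 + 0.60 × 148 = 161.6.
Difference: 154.628 − 161.6 = -6.972, i.e. -7.0 to one decimal place.
The high-ability type would prefer the pooling outcome.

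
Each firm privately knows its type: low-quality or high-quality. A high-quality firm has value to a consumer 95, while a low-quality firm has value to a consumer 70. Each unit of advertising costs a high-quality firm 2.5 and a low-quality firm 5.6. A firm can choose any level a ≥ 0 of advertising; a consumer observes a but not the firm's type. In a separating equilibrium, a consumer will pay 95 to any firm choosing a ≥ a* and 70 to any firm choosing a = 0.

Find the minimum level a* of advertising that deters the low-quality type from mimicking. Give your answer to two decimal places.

A low-quality firm choosing a = 0 receives 70.
Imitating at a* instead would pay 95 at cost 5.6·a*, netting 95 − 5.6·a*.
Indifference: 70 = 95 − 5.6·a*, so a* = (95 − 70) / 5.6 ≈ 4.46.
At a* the low-quality type's incentive constraint just binds; the high-quality type strictly prefers a* since its per-unit cost is lower.

4.46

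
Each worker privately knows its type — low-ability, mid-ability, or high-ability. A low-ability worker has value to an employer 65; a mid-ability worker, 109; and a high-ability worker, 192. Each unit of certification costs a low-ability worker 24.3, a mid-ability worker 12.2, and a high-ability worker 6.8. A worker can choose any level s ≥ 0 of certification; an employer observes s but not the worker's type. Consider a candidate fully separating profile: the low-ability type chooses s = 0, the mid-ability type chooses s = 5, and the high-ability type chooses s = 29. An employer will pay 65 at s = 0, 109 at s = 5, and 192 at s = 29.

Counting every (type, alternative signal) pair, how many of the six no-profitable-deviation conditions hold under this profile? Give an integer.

3

Mid-ability (own payoff 109 − 12.2×5 = 48): to s=0 gives 65 → profitable ✗; to s=29 gives 192 − 12.2×29 = -161.8 → no gain ✓.
Low-ability (own payoff 65): to s=5 gives 109 − 24.3×5 = -12.5 → no gain ✓; to s=29 gives 192 − 24.3×29 = -512.7 → no gain ✓.
High-ability (own payoff 192 − 6.8×29 = -5.2): to s=0 gives 65 → profitable ✗; to s=5 gives 109 − 6.8×5 = 75 → profitable ✗.
3 of the 6 constraints hold; not an equilibrium.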